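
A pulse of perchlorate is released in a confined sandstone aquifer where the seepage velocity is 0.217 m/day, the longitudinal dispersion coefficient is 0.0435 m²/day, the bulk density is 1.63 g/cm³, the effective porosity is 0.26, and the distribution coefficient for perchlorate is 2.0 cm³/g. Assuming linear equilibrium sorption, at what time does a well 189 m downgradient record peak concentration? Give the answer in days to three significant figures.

11800 days

Retardation factor R = 1 + ρ_b·K_d/n = 1 + 1.63 × 2.0/0.26 = 13.54.
Sorption retards both mechanisms: v_R = v/R = 0.01603 m/day, D_R = D/R = 0.003213 m²/day.
Peak time from v_R²t² + 2D_R t − x² = 0: t = (√(D_R² + v_R²x²) − D_R)/v_R².
√(D_R² + v_R²x²) = √(0.003213² + 0.01603² × 189²) = 3.030; v_R² = 0.0002570.
t = (3.030 − 0.003213)/0.0002570 = 11800 days.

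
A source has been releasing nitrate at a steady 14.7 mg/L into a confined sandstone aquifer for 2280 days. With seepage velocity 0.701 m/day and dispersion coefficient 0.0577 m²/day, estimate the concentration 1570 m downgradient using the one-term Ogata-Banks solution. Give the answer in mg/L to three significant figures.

14.1 mg/L

For a continuous step input, C/C₀ ≈ ½·erfc((x−vt)/(2√(Dt))).
vt = 0.701 × 2280 = 1598.28 m and 2√(Dt) = 2√(0.0577 × 2280) = 22.94 m.
Argument (x−vt)/(2√(Dt)) = (1570 − 1598.28)/22.94 = -1.233; ½·erfc(-1.233) = 0.9594.
C = 14.7 × 0.9594 = 14.1 mg/L.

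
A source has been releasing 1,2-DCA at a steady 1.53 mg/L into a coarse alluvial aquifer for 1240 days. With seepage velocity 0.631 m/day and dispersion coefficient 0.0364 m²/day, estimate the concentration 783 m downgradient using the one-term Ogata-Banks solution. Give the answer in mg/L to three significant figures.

For a continuous step input, C/C₀ ≈ ½·erfc((x−vt)/(2√(Dt))).
vt = 0.631 × 1240 = 782.44 m and 2√(Dt) = 2√(0.0364 × 1240) = 13.44 m.
Argument (x−vt)/(2√(Dt)) = (783 − 782.44)/13.44 = 0.04167; ½·erfc(0.04167) = 0.4765.
C = 1.53 × 0.4765 = 0.729 mg/L.

0.729 mg/L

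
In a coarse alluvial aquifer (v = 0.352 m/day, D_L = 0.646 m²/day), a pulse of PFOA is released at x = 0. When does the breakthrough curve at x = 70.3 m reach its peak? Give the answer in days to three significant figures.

For the 1D instantaneous-source solution, setting ∂C/∂t = 0 at fixed x gives v²t² + 2Dt − x² = 0, so t = (√(D² + v²x²) − D)/v².
√(D² + v²x²) = √(0.646² + 0.352² × 70.3²) = 24.75; v² = 0.123904.
t = (24.75 − 0.646)/0.123904 = 195 days (vs. the pure-advection estimate x/v = 200 d).

195 days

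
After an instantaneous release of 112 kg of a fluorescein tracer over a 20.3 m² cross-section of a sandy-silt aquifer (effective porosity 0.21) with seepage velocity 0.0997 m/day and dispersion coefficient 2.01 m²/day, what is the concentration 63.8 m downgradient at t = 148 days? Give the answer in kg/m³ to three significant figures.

0.0569 kg/m³

For an instantaneous plane source, C(x,t) = M/(n_e·A·√(4πDt)) · exp(−(x−vt)²/(4Dt)), with n_e·A the pore (flow) area.
Plume center vt = 0.0997 × 148 = 14.7556 m, so the well at 63.8 m is 49.0444 m downgradient of the peak.
√(4πDt) = 61.14 m, giving peak height M/(n_e·A·√(4πDt)) = 112/(0.21 × 20.3 × 61.14) = 0.4297 kg/m³.
(x−vt)²/(4Dt) = (49.0444)²/(4 × 2.01 × 148) = 2.021; exp(−2.021) = 0.1325.
C = 0.4297 × 0.1325 = 0.0569 kg/m³.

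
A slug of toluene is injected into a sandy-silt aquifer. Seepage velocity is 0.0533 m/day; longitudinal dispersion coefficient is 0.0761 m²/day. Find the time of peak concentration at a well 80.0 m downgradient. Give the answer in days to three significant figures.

For the 1D instantaneous-source solution, setting ∂C/∂t = 0 at fixed x gives v²t² + 2Dt − x² = 0, so t = (√(D² + v²x²) − D)/v².
√(D² + v²x²) = √(0.0761² + 0.0533² × 80.0²) = 4.265; v² = 0.00284089.
t = (4.265 − 0.0761)/0.00284089 = 1470 days (vs. the pure-advection estimate x/v = 1500 d).

1470 days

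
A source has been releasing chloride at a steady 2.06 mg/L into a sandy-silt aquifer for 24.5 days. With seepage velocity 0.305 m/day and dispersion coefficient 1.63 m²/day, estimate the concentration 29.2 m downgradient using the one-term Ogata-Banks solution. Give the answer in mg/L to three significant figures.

For a continuous step input, C/C₀ ≈ ½·erfc((x−vt)/(2√(Dt))).
vt = 0.305 × 24.5 = 7.4725 m and 2√(Dt) = 2√(1.63 × 24.5) = 12.64 m.
Argument (x−vt)/(2√(Dt)) = (29.2 − 7.4725)/12.64 = 1.719; ½·erfc(1.719) = 0.007528.
C = 2.06 × 0.007528 = 0.0155 mg/L.

0.0155 mg/L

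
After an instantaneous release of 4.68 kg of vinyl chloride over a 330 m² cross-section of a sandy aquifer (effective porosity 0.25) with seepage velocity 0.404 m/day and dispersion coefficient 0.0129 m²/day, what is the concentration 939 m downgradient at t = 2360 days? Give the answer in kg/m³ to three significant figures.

0.000523 kg/m³

For an instantaneous plane source, C(x,t) = M/(n_e·A·√(4πDt)) · exp(−(x−vt)²/(4Dt)), with n_e·A the pore (flow) area.
Plume center vt = 0.404 × 2360 = 953.44 m, so the well at 939 m is 14.44 m upgradient of the peak.
√(4πDt) = 19.56 m, giving peak height M/(n_e·A·√(4πDt)) = 4.68/(0.25 × 330 × 19.56) = 0.002900 kg/m³.
(x−vt)²/(4Dt) = (-14.44)²/(4 × 0.0129 × 2360) = 1.712; exp(−1.712) = 0.1805.
C = 0.002900 × 0.1805 = 0.000523 kg/m³.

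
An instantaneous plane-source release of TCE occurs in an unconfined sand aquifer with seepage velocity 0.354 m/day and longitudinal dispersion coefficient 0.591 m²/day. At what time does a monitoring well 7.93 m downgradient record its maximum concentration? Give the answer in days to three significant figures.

18.2 days

For the 1D instantaneous-source solution, setting ∂C/∂t = 0 at fixed x gives v²t² + 2Dt − x² = 0, so t = (√(D² + v²x²) − D)/v².
√(D² + v²x²) = √(0.591² + 0.354² × 7.93²) = 2.869; v² = 0.125316.
t = (2.869 − 0.591)/0.125316 = 18.2 days (vs. the pure-advection estimate x/v = 22.4 d).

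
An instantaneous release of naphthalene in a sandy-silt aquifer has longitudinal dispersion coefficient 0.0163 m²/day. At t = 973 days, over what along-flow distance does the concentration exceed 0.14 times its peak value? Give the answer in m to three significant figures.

22.3 m

The plume is Gaussian with σ = √(2Dt) = √(2 × 0.0163 × 973) = 5.632 m.
C/C_peak = exp(−Δx²/(2σ²)) = 0.14 ⇒ Δx = σ·√(−2 ln 0.14) = 5.632 × 1.983 = 11.17 m.
Width = 2Δx = 22.3 m.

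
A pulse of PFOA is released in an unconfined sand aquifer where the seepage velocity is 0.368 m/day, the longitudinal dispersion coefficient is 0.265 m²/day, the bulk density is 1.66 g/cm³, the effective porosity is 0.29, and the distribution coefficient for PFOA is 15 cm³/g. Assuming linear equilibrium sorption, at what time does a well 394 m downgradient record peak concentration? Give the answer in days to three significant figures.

Retardation factor R = 1 + ρ_b·K_d/n = 1 + 1.66 × 15/0.29 = 86.86.
Sorption retards both mechanisms: v_R = v/R = 0.004237 m/day, D_R = D/R = 0.003051 m²/day.
Peak time from v_R²t² + 2D_R t − x² = 0: t = (√(D_R² + v_R²x²) − D_R)/v_R².
√(D_R² + v_R²x²) = √(0.003051² + 0.004237² × 394²) = 1.669; v_R² = 1.795e-05.
t = (1.669 − 0.003051)/1.795e-05 = 92800 days.

92800 days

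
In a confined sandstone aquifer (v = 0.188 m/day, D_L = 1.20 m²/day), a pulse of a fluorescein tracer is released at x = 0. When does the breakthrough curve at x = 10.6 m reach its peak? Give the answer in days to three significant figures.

For the 1D instantaneous-source solution, setting ∂C/∂t = 0 at fixed x gives v²t² + 2Dt − x² = 0, so t = (√(D² + v²x²) − D)/v².
√(D² + v²x²) = √(1.20² + 0.188² × 10.6²) = 2.326; v² = 0.035344.
t = (2.326 − 1.20)/0.035344 = 31.9 days (vs. the pure-advection estimate x/v = 56.4 d).

31.9 days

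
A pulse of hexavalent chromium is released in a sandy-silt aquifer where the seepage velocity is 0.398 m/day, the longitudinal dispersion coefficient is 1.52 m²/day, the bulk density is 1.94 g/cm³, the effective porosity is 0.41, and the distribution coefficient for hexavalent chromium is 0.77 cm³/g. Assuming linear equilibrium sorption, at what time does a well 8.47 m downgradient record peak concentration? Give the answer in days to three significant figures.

Retardation factor R = 1 + ρ_b·K_d/n = 1 + 1.94 × 0.77/0.41 = 4.643.
Sorption retards both mechanisms: v_R = v/R = 0.08572 m/day, D_R = D/R = 0.3274 m²/day.
Peak time from v_R²t² + 2D_R t − x² = 0: t = (√(D_R² + v_R²x²) − D_R)/v_R².
√(D_R² + v_R²x²) = √(0.3274² + 0.08572² × 8.47²) = 0.7965; v_R² = 0.007348.
t = (0.7965 − 0.3274)/0.007348 = 63.8 days.

63.8 days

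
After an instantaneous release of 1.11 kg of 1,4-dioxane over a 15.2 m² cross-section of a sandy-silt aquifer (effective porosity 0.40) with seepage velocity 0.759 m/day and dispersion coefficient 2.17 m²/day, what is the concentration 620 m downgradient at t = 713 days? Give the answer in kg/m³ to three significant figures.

0.000480 kg/m³

For an instantaneous plane source, C(x,t) = M/(n_e·A·√(4πDt)) · exp(−(x−vt)²/(4Dt)), with n_e·A the pore (flow) area.
Plume center vt = 0.759 × 713 = 541.167 m, so the well at 620 m is 78.833 m downgradient of the peak.
√(4πDt) = 139.4 m, giving peak height M/(n_e·A·√(4πDt)) = 1.11/(0.40 × 15.2 × 139.4) = 0.001310 kg/m³.
(x−vt)²/(4Dt) = (78.833)²/(4 × 2.17 × 713) = 1.004; exp(−1.004) = 0.3664.
C = 0.001310 × 0.3664 = 0.000480 kg/m³.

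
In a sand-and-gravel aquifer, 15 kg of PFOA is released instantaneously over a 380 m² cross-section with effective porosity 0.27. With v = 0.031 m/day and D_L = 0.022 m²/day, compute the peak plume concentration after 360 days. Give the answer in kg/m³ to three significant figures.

The peak of an instantaneous 1D plume sits at x = vt; there the Gaussian factor is 1 and C_max = M/(n_e·A·√(4πDt)), where n_e·A is the pore area the mass is dissolved in.
√(4πDt) = √(4π × 0.022 × 360) = 9.976 m, so C_max = 15/(0.27 × 380 × 9.976) = 0.0147 kg/m³.

0.0147 kg/m³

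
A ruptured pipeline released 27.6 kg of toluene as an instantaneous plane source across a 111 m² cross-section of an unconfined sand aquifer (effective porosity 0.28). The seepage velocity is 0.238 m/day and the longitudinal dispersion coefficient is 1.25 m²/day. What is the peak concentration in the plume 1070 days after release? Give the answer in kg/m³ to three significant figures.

0.00685 kg/m³

The peak of an instantaneous 1D plume sits at x = vt; there the Gaussian factor is 1 and C_max = M/(n_e·A·√(4πDt)), where n_e·A is the pore area the mass is dissolved in.
√(4πDt) = √(4π × 1.25 × 1070) = 129.6 m, so C_max = 27.6/(0.28 × 111 × 129.6) = 0.00685 kg/m³.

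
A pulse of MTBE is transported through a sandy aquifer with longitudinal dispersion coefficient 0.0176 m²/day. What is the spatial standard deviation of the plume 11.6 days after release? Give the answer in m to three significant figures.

Dispersive spreading gives a Gaussian with σ² = 2Dt; advection only shifts the center.
σ = √(2 × 0.0176 × 11.6) = 0.639 m.

0.639 m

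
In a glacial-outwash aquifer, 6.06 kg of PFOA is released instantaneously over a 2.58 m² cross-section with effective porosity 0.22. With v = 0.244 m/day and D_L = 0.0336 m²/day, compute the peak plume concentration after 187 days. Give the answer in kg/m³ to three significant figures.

1.20 kg/m³

The peak of an instantaneous 1D plume sits at x = vt; there the Gaussian factor is 1 and C_max = M/(n_e·A·√(4πDt)), where n_e·A is the pore area the mass is dissolved in.
√(4πDt) = √(4π × 0.0336 × 187) = 8.886 m, so C_max = 6.06/(0.22 × 2.58 × 8.886) = 1.20 kg/m³.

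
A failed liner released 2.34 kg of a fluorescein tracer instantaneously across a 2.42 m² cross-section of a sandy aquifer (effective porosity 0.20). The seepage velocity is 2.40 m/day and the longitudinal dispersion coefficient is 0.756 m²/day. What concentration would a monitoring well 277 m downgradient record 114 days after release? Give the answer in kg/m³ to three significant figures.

For an instantaneous plane source, C(x,t) = M/(n_e·A·√(4πDt)) · exp(−(x−vt)²/(4Dt)), with n_e·A the pore (flow) area.
Plume center vt = 2.40 × 114 = 273.6 m, so the well at 277 m is 3.4 m downgradient of the peak.
√(4πDt) = 32.91 m, giving peak height M/(n_e·A·√(4πDt)) = 2.34/(0.20 × 2.42 × 32.91) = 0.1469 kg/m³.
(x−vt)²/(4Dt) = (3.4)²/(4 × 0.756 × 114) = 0.03353; exp(−0.03353) = 0.9670.
C = 0.1469 × 0.9670 = 0.142 kg/m³.

0.142 kg/m³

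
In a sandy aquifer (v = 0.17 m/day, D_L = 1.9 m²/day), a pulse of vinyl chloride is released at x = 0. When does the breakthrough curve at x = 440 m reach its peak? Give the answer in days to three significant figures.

2520 days

For the 1D instantaneous-source solution, setting ∂C/∂t = 0 at fixed x gives v²t² + 2Dt − x² = 0, so t = (√(D² + v²x²) − D)/v².
√(D² + v²x²) = √(1.9² + 0.17² × 440²) = 74.82; v² = 0.0289.
t = (74.82 − 1.9)/0.0289 = 2520 days (vs. the pure-advection estimate x/v = 2590 d).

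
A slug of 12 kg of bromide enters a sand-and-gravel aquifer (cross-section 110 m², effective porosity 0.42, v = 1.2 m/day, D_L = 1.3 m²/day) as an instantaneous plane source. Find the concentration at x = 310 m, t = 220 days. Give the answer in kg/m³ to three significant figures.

For an instantaneous plane source, C(x,t) = M/(n_e·A·√(4πDt)) · exp(−(x−vt)²/(4Dt)), with n_e·A the pore (flow) area.
Plume center vt = 1.2 × 220 = 264 m, so the well at 310 m is 46 m downgradient of the peak.
√(4πDt) = 59.95 m, giving peak height M/(n_e·A·√(4πDt)) = 12/(0.42 × 110 × 59.95) = 0.004333 kg/m³.
(x−vt)²/(4Dt) = (46)²/(4 × 1.3 × 220) = 1.850; exp(−1.850) = 0.1572.
C = 0.004333 × 0.1572 = 0.000681 kg/m³.

0.000681 kg/m³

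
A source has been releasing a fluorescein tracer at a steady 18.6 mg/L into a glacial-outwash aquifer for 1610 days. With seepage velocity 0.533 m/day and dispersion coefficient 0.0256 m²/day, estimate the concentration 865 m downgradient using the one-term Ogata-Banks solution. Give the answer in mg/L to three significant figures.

For a continuous step input, C/C₀ ≈ ½·erfc((x−vt)/(2√(Dt))).
vt = 0.533 × 1610 = 858.13 m and 2√(Dt) = 2√(0.0256 × 1610) = 12.84 m.
Argument (x−vt)/(2√(Dt)) = (865 − 858.13)/12.84 = 0.5350; ½·erfc(0.5350) = 0.2246.
C = 18.6 × 0.2246 = 4.18 mg/L.

4.18 mg/L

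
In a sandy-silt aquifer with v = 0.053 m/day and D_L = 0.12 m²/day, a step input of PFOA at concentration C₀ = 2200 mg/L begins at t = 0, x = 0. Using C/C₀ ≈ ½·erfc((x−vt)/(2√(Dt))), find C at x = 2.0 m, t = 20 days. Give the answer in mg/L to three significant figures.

735 mg/L

For a continuous step input, C/C₀ ≈ ½·erfc((x−vt)/(2√(Dt))).
vt = 0.053 × 20 = 1.06 m and 2√(Dt) = 2√(0.12 × 20) = 3.098 m.
Argument (x−vt)/(2√(Dt)) = (2.0 − 1.06)/3.098 = 0.3034; ½·erfc(0.3034) = 0.3339.
C = 2200 × 0.3339 = 735 mg/L.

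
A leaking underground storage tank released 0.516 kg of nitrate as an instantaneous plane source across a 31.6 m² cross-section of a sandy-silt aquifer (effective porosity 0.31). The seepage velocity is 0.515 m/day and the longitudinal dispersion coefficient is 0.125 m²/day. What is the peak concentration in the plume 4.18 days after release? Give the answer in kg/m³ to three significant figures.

The peak of an instantaneous 1D plume sits at x = vt; there the Gaussian factor is 1 and C_max = M/(n_e·A·√(4πDt)), where n_e·A is the pore area the mass is dissolved in.
√(4πDt) = √(4π × 0.125 × 4.18) = 2.562 m, so C_max = 0.516/(0.31 × 31.6 × 2.562) = 0.0206 kg/m³.

0.0206 kg/m³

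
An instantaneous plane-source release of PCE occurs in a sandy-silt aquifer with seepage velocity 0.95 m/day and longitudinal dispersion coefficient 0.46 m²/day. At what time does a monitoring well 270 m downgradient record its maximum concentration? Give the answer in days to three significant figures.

For the 1D instantaneous-source solution, setting ∂C/∂t = 0 at fixed x gives v²t² + 2Dt − x² = 0, so t = (√(D² + v²x²) − D)/v².
√(D² + v²x²) = √(0.46² + 0.95² × 270²) = 256.5; v² = 0.9025.
t = (256.5 − 0.46)/0.9025 = 284 days (vs. the pure-advection estimate x/v = 284 d).

284 days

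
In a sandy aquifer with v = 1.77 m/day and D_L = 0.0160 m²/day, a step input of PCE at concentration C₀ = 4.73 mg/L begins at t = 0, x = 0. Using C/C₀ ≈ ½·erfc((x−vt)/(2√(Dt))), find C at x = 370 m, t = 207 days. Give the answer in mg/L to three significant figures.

0.380 mg/L

For a continuous step input, C/C₀ ≈ ½·erfc((x−vt)/(2√(Dt))).
vt = 1.77 × 207 = 366.39 m and 2√(Dt) = 2√(0.0160 × 207) = 3.640 m.
Argument (x−vt)/(2√(Dt)) = (370 − 366.39)/3.640 = 0.9918; ½·erfc(0.9918) = 0.08037.
C = 4.73 × 0.08037 = 0.380 mg/L.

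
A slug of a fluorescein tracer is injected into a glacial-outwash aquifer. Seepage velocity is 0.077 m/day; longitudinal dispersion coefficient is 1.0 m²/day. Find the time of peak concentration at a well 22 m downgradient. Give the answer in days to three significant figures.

For the 1D instantaneous-source solution, setting ∂C/∂t = 0 at fixed x gives v²t² + 2Dt − x² = 0, so t = (√(D² + v²x²) − D)/v².
√(D² + v²x²) = √(1.0² + 0.077² × 22²) = 1.967; v² = 0.005929.
t = (1.967 − 1.0)/0.005929 = 163 days (vs. the pure-advection estimate x/v = 286 d).

163 days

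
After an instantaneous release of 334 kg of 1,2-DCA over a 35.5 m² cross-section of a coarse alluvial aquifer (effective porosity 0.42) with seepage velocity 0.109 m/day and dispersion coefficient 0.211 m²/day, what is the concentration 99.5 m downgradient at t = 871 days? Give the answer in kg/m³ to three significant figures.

For an instantaneous plane source, C(x,t) = M/(n_e·A·√(4πDt)) · exp(−(x−vt)²/(4Dt)), with n_e·A the pore (flow) area.
Plume center vt = 0.109 × 871 = 94.939 m, so the well at 99.5 m is 4.561 m downgradient of the peak.
√(4πDt) = 48.06 m, giving peak height M/(n_e·A·√(4πDt)) = 334/(0.42 × 35.5 × 48.06) = 0.4661 kg/m³.
(x−vt)²/(4Dt) = (4.561)²/(4 × 0.211 × 871) = 0.02830; exp(−0.02830) = 0.9721.
C = 0.4661 × 0.9721 = 0.453 kg/m³.

0.453 kg/m³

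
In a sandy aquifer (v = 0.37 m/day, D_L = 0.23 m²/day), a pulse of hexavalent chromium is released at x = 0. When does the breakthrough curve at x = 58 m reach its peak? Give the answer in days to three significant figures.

For the 1D instantaneous-source solution, setting ∂C/∂t = 0 at fixed x gives v²t² + 2Dt − x² = 0, so t = (√(D² + v²x²) − D)/v².
√(D² + v²x²) = √(0.23² + 0.37² × 58²) = 21.46; v² = 0.1369.
t = (21.46 − 0.23)/0.1369 = 155 days (vs. the pure-advection estimate x/v = 157 d).

155 days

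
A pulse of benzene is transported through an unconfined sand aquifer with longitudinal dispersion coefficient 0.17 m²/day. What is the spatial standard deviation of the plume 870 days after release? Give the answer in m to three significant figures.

17.2 m

Dispersive spreading gives a Gaussian with σ² = 2Dt; advection only shifts the center.
σ = √(2 × 0.17 × 870) = 17.2 m.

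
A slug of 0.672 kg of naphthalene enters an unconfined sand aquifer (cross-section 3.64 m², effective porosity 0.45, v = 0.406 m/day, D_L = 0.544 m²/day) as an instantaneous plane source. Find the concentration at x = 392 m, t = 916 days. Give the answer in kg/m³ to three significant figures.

For an instantaneous plane source, C(x,t) = M/(n_e·A·√(4πDt)) · exp(−(x−vt)²/(4Dt)), with n_e·A the pore (flow) area.
Plume center vt = 0.406 × 916 = 371.896 m, so the well at 392 m is 20.104 m downgradient of the peak.
√(4πDt) = 79.13 m, giving peak height M/(n_e·A·√(4πDt)) = 0.672/(0.45 × 3.64 × 79.13) = 0.005185 kg/m³.
(x−vt)²/(4Dt) = (20.104)²/(4 × 0.544 × 916) = 0.2028; exp(−0.2028) = 0.8164.
C = 0.005185 × 0.8164 = 0.00423 kg/m³.

0.00423 kg/m³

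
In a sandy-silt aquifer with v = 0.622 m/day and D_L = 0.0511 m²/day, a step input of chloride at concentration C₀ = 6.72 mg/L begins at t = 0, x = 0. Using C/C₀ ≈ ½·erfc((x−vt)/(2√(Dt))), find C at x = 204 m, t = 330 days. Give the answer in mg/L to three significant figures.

3.94 mg/L

For a continuous step input, C/C₀ ≈ ½·erfc((x−vt)/(2√(Dt))).
vt = 0.622 × 330 = 205.26 m and 2√(Dt) = 2√(0.0511 × 330) = 8.213 m.
Argument (x−vt)/(2√(Dt)) = (204 − 205.26)/8.213 = -0.1534; ½·erfc(-0.1534) = 0.5859.
C = 6.72 × 0.5859 = 3.94 mg/L.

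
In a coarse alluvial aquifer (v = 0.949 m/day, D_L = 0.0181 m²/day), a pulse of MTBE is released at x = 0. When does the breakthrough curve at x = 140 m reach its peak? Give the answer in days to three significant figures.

148 days

For the 1D instantaneous-source solution, setting ∂C/∂t = 0 at fixed x gives v²t² + 2Dt − x² = 0, so t = (√(D² + v²x²) − D)/v².
√(D² + v²x²) = √(0.0181² + 0.949² × 140²) = 132.9; v² = 0.900601.
t = (132.9 − 0.0181)/0.900601 = 148 days (vs. the pure-advection estimate x/v = 148 d).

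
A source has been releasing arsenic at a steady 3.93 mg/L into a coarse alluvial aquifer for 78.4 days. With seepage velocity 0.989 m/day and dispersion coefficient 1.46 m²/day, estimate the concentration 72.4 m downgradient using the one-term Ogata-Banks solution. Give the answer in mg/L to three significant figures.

2.49 mg/L

For a continuous step input, C/C₀ ≈ ½·erfc((x−vt)/(2√(Dt))).
vt = 0.989 × 78.4 = 77.5376 m and 2√(Dt) = 2√(1.46 × 78.4) = 21.40 m.
Argument (x−vt)/(2√(Dt)) = (72.4 − 77.5376)/21.40 = -0.2401; ½·erfc(-0.2401) = 0.6329.
C = 3.93 × 0.6329 = 2.49 mg/L.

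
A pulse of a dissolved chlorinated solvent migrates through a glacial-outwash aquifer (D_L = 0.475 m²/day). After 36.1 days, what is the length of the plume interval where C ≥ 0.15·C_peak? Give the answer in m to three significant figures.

22.8 m

The plume is Gaussian with σ = √(2Dt) = √(2 × 0.475 × 36.1) = 5.856 m.
C/C_peak = exp(−Δx²/(2σ²)) = 0.15 ⇒ Δx = σ·√(−2 ln 0.15) = 5.856 × 1.948 = 11.41 m.
Width = 2Δx = 22.8 m.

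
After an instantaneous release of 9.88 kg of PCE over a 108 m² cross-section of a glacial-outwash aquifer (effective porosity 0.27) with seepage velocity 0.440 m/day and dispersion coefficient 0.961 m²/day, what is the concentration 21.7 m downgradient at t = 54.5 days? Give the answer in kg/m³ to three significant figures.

For an instantaneous plane source, C(x,t) = M/(n_e·A·√(4πDt)) · exp(−(x−vt)²/(4Dt)), with n_e·A the pore (flow) area.
Plume center vt = 0.440 × 54.5 = 23.98 m, so the well at 21.7 m is 2.28 m upgradient of the peak.
√(4πDt) = 25.65 m, giving peak height M/(n_e·A·√(4πDt)) = 9.88/(0.27 × 108 × 25.65) = 0.01321 kg/m³.
(x−vt)²/(4Dt) = (-2.28)²/(4 × 0.961 × 54.5) = 0.02481; exp(−0.02481) = 0.9755.
C = 0.01321 × 0.9755 = 0.0129 kg/m³.

0.0129 kg/m³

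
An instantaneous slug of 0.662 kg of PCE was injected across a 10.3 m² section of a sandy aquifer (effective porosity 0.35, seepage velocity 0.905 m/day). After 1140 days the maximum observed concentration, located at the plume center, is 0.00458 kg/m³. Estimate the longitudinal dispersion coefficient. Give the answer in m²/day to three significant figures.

At the plume center C_max = M/(n_e·A·√(4πDt)), so D = M²/(4πt·(n_e·A·C_max)²).
n_e·A·C_max = 0.35 × 10.3 × 0.00458 = 0.01651 kg/m.
D = 0.662²/(4π × 1140 × 0.01651²) = 0.112 m²/day.

0.112 m²/day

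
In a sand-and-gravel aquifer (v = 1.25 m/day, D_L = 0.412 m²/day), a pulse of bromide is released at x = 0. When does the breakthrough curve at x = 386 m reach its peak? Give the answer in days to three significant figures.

For the 1D instantaneous-source solution, setting ∂C/∂t = 0 at fixed x gives v²t² + 2Dt − x² = 0, so t = (√(D² + v²x²) − D)/v².
√(D² + v²x²) = √(0.412² + 1.25² × 386²) = 482.5; v² = 1.5625.
t = (482.5 − 0.412)/1.5625 = 309 days (vs. the pure-advection estimate x/v = 309 d).

309 days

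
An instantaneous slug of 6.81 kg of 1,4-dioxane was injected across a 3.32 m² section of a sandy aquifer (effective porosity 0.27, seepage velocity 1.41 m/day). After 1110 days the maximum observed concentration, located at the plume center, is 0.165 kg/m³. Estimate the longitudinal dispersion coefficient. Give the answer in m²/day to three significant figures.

0.152 m²/day

At the plume center C_max = M/(n_e·A·√(4πDt)), so D = M²/(4πt·(n_e·A·C_max)²).
n_e·A·C_max = 0.27 × 3.32 × 0.165 = 0.1479 kg/m.
D = 6.81²/(4π × 1110 × 0.1479²) = 0.152 m²/day.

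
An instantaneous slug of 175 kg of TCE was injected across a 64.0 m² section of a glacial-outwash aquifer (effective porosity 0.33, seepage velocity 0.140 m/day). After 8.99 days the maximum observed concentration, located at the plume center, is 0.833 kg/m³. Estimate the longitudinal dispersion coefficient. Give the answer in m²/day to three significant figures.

At the plume center C_max = M/(n_e·A·√(4πDt)), so D = M²/(4πt·(n_e·A·C_max)²).
n_e·A·C_max = 0.33 × 64.0 × 0.833 = 17.59 kg/m.
D = 175²/(4π × 8.99 × 17.59²) = 0.876 m²/day.

0.876 m²/day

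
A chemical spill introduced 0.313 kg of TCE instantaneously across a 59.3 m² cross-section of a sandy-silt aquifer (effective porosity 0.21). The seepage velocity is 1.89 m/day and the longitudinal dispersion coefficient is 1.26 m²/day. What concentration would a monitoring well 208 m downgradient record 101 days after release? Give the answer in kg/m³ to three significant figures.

For an instantaneous plane source, C(x,t) = M/(n_e·A·√(4πDt)) · exp(−(x−vt)²/(4Dt)), with n_e·A the pore (flow) area.
Plume center vt = 1.89 × 101 = 190.89 m, so the well at 208 m is 17.11 m downgradient of the peak.
√(4πDt) = 39.99 m, giving peak height M/(n_e·A·√(4πDt)) = 0.313/(0.21 × 59.3 × 39.99) = 0.0006285 kg/m³.
(x−vt)²/(4Dt) = (17.11)²/(4 × 1.26 × 101) = 0.5751; exp(−0.5751) = 0.5626.
C = 0.0006285 × 0.5626 = 0.000354 kg/m³.

0.000354 kg/m³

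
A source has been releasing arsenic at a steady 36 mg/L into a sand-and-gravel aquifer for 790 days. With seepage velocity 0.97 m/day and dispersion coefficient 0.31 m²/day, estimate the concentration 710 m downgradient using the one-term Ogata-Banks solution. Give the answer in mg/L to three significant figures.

35.8 mg/L

For a continuous step input, C/C₀ ≈ ½·erfc((x−vt)/(2√(Dt))).
vt = 0.97 × 790 = 766.3 m and 2√(Dt) = 2√(0.31 × 790) = 31.30 m.
Argument (x−vt)/(2√(Dt)) = (710 − 766.3)/31.30 = -1.799; ½·erfc(-1.799) = 0.9945.
C = 36 × 0.9945 = 35.8 mg/L.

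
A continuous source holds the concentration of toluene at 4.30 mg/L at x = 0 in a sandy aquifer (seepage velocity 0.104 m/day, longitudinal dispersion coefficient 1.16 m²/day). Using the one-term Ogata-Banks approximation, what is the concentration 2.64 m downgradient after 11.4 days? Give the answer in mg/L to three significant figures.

For a continuous step input, C/C₀ ≈ ½·erfc((x−vt)/(2√(Dt))).
vt = 0.104 × 11.4 = 1.1856 m and 2√(Dt) = 2√(1.16 × 11.4) = 7.273 m.
Argument (x−vt)/(2√(Dt)) = (2.64 − 1.1856)/7.273 = 0.2000; ½·erfc(0.2000) = 0.3886.
C = 4.30 × 0.3886 = 1.67 mg/L.

1.67 mg/L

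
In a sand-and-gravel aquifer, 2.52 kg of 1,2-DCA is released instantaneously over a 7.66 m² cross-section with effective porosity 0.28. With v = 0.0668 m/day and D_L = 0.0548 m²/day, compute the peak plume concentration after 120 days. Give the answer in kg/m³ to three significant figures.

0.129 kg/m³

The peak of an instantaneous 1D plume sits at x = vt; there the Gaussian factor is 1 and C_max = M/(n_e·A·√(4πDt)), where n_e·A is the pore area the mass is dissolved in.
√(4πDt) = √(4π × 0.0548 × 120) = 9.090 m, so C_max = 2.52/(0.28 × 7.66 × 9.090) = 0.129 kg/m³.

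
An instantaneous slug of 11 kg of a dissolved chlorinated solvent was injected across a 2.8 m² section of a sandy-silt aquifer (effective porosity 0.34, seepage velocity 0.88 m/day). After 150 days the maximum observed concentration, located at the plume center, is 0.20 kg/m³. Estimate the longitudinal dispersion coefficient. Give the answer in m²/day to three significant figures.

1.77 m²/day

At the plume center C_max = M/(n_e·A·√(4πDt)), so D = M²/(4πt·(n_e·A·C_max)²).
n_e·A·C_max = 0.34 × 2.8 × 0.20 = 0.1904 kg/m.
D = 11²/(4π × 150 × 0.1904²) = 1.77 m²/day.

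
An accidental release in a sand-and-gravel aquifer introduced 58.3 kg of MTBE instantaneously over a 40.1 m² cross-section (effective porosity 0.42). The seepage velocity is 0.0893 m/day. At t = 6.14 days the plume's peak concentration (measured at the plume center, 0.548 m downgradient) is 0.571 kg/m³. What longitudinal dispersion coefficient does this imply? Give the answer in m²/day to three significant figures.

At the plume center C_max = M/(n_e·A·√(4πDt)), so D = M²/(4πt·(n_e·A·C_max)²).
n_e·A·C_max = 0.42 × 40.1 × 0.571 = 9.617 kg/m.
D = 58.3²/(4π × 6.14 × 9.617²) = 0.476 m²/day.

0.476 m²/day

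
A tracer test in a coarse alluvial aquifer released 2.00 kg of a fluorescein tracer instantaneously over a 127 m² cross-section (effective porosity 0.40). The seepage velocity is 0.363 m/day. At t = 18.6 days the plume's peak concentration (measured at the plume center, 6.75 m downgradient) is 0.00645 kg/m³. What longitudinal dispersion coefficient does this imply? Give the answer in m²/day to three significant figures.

0.159 m²/day

At the plume center C_max = M/(n_e·A·√(4πDt)), so D = M²/(4πt·(n_e·A·C_max)²).
n_e·A·C_max = 0.40 × 127 × 0.00645 = 0.3277 kg/m.
D = 2.00²/(4π × 18.6 × 0.3277²) = 0.159 m²/day.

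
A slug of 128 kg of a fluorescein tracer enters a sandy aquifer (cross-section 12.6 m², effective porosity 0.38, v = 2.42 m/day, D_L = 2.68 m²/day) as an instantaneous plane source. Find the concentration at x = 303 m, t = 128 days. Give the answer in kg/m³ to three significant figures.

For an instantaneous plane source, C(x,t) = M/(n_e·A·√(4πDt)) · exp(−(x−vt)²/(4Dt)), with n_e·A the pore (flow) area.
Plume center vt = 2.42 × 128 = 309.76 m, so the well at 303 m is 6.76 m upgradient of the peak.
√(4πDt) = 65.66 m, giving peak height M/(n_e·A·√(4πDt)) = 128/(0.38 × 12.6 × 65.66) = 0.4072 kg/m³.
(x−vt)²/(4Dt) = (-6.76)²/(4 × 2.68 × 128) = 0.03330; exp(−0.03330) = 0.9672.
C = 0.4072 × 0.9672 = 0.394 kg/m³.

0.394 kg/m³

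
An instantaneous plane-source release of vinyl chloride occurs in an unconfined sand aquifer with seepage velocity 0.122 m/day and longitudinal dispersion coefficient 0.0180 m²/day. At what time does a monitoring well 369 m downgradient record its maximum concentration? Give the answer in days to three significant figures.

For the 1D instantaneous-source solution, setting ∂C/∂t = 0 at fixed x gives v²t² + 2Dt − x² = 0, so t = (√(D² + v²x²) − D)/v².
√(D² + v²x²) = √(0.0180² + 0.122² × 369²) = 45.02; v² = 0.014884.
t = (45.02 − 0.0180)/0.014884 = 3020 days (vs. the pure-advection estimate x/v = 3020 d).

3020 days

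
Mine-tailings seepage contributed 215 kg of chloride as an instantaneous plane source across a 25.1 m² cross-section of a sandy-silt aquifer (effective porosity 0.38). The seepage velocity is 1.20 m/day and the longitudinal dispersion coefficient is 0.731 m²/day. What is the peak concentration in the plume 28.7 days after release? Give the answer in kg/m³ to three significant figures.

1.39 kg/m³

The peak of an instantaneous 1D plume sits at x = vt; there the Gaussian factor is 1 and C_max = M/(n_e·A·√(4πDt)), where n_e·A is the pore area the mass is dissolved in.
√(4πDt) = √(4π × 0.731 × 28.7) = 16.24 m, so C_max = 215/(0.38 × 25.1 × 16.24) = 1.39 kg/m³.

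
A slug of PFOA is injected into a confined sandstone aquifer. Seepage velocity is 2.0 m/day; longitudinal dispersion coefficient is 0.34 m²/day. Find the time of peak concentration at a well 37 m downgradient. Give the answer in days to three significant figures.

18.4 days

For the 1D instantaneous-source solution, setting ∂C/∂t = 0 at fixed x gives v²t² + 2Dt − x² = 0, so t = (√(D² + v²x²) − D)/v².
√(D² + v²x²) = √(0.34² + 2.0² × 37²) = 74.00; v² = 4.
t = (74.00 − 0.34)/4 = 18.4 days (vs. the pure-advection estimate x/v = 18.5 d).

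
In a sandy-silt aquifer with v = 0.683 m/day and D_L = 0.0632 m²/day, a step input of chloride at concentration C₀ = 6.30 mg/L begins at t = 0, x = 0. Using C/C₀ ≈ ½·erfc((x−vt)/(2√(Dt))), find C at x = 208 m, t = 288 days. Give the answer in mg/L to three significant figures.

0.193 mg/L

For a continuous step input, C/C₀ ≈ ½·erfc((x−vt)/(2√(Dt))).
vt = 0.683 × 288 = 196.704 m and 2√(Dt) = 2√(0.0632 × 288) = 8.533 m.
Argument (x−vt)/(2√(Dt)) = (208 − 196.704)/8.533 = 1.324; ½·erfc(1.324) = 0.03057.
C = 6.30 × 0.03057 = 0.193 mg/L.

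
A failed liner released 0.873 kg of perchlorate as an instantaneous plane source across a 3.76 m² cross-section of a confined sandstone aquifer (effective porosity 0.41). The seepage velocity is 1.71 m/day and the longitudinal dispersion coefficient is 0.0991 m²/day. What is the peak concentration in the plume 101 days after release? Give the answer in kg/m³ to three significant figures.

The peak of an instantaneous 1D plume sits at x = vt; there the Gaussian factor is 1 and C_max = M/(n_e·A·√(4πDt)), where n_e·A is the pore area the mass is dissolved in.
√(4πDt) = √(4π × 0.0991 × 101) = 11.22 m, so C_max = 0.873/(0.41 × 3.76 × 11.22) = 0.0505 kg/m³.

0.0505 kg/m³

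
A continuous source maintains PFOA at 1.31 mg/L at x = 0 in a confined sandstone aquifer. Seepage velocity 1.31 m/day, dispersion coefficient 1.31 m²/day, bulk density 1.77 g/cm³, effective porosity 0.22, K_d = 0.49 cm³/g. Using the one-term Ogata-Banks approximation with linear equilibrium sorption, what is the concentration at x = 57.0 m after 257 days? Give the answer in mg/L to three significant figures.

1.09 mg/L

Retardation factor R = 1 + ρ_b·K_d/n = 1 + 1.77 × 0.49/0.22 = 4.942.
Sorption retards both mechanisms: v_R = v/R = 0.2651 m/day, D_R = D/R = 0.2651 m²/day.
v_R·t = 0.2651 × 257 = 68.1307 m; 2√(D_R t) = 16.51 m; argument = (57.0 − 68.1307)/16.51 = -0.6742.
C = C₀ × ½·erfc(-0.6742) = 1.31 × 0.8298 = 1.09 mg/L.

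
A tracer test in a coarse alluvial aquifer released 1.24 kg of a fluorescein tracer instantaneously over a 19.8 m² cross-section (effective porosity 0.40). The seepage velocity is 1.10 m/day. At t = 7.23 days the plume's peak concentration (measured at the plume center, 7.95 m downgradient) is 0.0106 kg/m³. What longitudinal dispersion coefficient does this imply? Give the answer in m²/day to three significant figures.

2.40 m²/day

At the plume center C_max = M/(n_e·A·√(4πDt)), so D = M²/(4πt·(n_e·A·C_max)²).
n_e·A·C_max = 0.40 × 19.8 × 0.0106 = 0.08395 kg/m.
D = 1.24²/(4π × 7.23 × 0.08395²) = 2.40 m²/day.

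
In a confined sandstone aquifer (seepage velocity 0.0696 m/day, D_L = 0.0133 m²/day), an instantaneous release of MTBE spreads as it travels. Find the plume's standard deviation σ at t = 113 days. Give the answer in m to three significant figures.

Dispersive spreading gives a Gaussian with σ² = 2Dt; advection only shifts the center.
σ = √(2 × 0.0133 × 113) = 1.73 m.

1.73 m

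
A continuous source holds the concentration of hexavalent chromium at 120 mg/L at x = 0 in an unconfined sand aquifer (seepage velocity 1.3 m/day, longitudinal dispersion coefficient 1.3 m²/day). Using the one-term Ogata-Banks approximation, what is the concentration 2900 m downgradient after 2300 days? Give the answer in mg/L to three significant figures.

105 mg/L

For a continuous step input, C/C₀ ≈ ½·erfc((x−vt)/(2√(Dt))).
vt = 1.3 × 2300 = 2990 m and 2√(Dt) = 2√(1.3 × 2300) = 109.4 m.
Argument (x−vt)/(2√(Dt)) = (2900 − 2990)/109.4 = -0.8227; ½·erfc(-0.8227) = 0.8777.
C = 120 × 0.8777 = 105 mg/L.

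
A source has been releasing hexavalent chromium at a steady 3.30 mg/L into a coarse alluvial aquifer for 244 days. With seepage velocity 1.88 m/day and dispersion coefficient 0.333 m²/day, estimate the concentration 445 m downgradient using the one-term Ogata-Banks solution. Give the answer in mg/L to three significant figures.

2.84 mg/L

For a continuous step input, C/C₀ ≈ ½·erfc((x−vt)/(2√(Dt))).
vt = 1.88 × 244 = 458.72 m and 2√(Dt) = 2√(0.333 × 244) = 18.03 m.
Argument (x−vt)/(2√(Dt)) = (445 − 458.72)/18.03 = -0.7610; ½·erfc(-0.7610) = 0.8591.
C = 3.30 × 0.8591 = 2.84 mg/L.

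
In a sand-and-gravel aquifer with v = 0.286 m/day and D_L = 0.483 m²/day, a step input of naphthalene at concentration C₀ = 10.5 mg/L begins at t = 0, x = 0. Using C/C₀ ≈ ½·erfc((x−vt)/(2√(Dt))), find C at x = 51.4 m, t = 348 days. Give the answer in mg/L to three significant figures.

For a continuous step input, C/C₀ ≈ ½·erfc((x−vt)/(2√(Dt))).
vt = 0.286 × 348 = 99.528 m and 2√(Dt) = 2√(0.483 × 348) = 25.93 m.
Argument (x−vt)/(2√(Dt)) = (51.4 − 99.528)/25.93 = -1.856; ½·erfc(-1.856) = 0.9957.
C = 10.5 × 0.9957 = 10.5 mg/L.

10.5 mg/L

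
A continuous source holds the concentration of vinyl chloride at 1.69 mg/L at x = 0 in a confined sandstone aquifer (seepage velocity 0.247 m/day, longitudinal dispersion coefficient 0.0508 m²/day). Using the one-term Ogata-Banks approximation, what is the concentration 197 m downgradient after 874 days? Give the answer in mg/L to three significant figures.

1.65 mg/L

For a continuous step input, C/C₀ ≈ ½·erfc((x−vt)/(2√(Dt))).
vt = 0.247 × 874 = 215.878 m and 2√(Dt) = 2√(0.0508 × 874) = 13.33 m.
Argument (x−vt)/(2√(Dt)) = (197 − 215.878)/13.33 = -1.416; ½·erfc(-1.416) = 0.9774.
C = 1.69 × 0.9774 = 1.65 mg/L.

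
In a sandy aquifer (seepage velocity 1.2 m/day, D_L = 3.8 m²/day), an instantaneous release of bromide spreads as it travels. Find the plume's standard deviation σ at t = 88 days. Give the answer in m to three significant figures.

Dispersive spreading gives a Gaussian with σ² = 2Dt; advection only shifts the center.
σ = √(2 × 3.8 × 88) = 25.9 m.

25.9 m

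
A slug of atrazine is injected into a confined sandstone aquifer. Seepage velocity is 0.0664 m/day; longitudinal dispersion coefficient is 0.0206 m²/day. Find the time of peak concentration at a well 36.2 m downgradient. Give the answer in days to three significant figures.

541 days

For the 1D instantaneous-source solution, setting ∂C/∂t = 0 at fixed x gives v²t² + 2Dt − x² = 0, so t = (√(D² + v²x²) − D)/v².
√(D² + v²x²) = √(0.0206² + 0.0664² × 36.2²) = 2.404; v² = 0.00440896.
t = (2.404 − 0.0206)/0.00440896 = 541 days (vs. the pure-advection estimate x/v = 545 d).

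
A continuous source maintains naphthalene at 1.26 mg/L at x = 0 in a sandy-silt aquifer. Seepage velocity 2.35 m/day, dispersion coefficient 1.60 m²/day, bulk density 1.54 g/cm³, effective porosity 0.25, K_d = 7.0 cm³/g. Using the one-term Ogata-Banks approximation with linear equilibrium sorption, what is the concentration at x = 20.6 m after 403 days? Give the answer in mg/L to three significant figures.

Retardation factor R = 1 + ρ_b·K_d/n = 1 + 1.54 × 7.0/0.25 = 44.12.
Sorption retards both mechanisms: v_R = v/R = 0.05326 m/day, D_R = D/R = 0.03626 m²/day.
v_R·t = 0.05326 × 403 = 21.46378 m; 2√(D_R t) = 7.645 m; argument = (20.6 − 21.46378)/7.645 = -0.1130.
C = C₀ × ½·erfc(-0.1130) = 1.26 × 0.5635 = 0.710 mg/L.

0.710 mg/L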